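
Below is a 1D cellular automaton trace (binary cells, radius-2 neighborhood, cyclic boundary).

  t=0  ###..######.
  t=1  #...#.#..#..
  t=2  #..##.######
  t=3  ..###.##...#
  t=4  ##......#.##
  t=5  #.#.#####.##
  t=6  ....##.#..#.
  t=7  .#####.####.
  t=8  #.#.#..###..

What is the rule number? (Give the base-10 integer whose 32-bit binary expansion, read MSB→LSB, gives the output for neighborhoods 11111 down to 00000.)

  nb #####: next=.  (t=0,i=7, bit31=0)
  nb ####.: next=#  (t=0,i=9, bit30=1)
  nb ###.#: next=.  (t=0,i=10, bit29=0)
  nb ###..: next=.  (t=0,i=2, bit28=0)
  nb ##.##: next=.  (t=0,i=11, bit27=0)
  nb ##.#.: next=.  (t=5,i=1, bit26=0)
  nb ##..#: next=.  (t=0,i=3, bit25=0)
  nb ##...: next=#  (t=3,i=8, bit24=1)
  nb #.###: next=#  (t=0,i=0, bit23=1)
  nb #.##.: next=.  (t=3,i=6, bit22=0)
  nb #.#.#: next=.  (t=5,i=2, bit21=0)
  nb #.#..: next=#  (t=1,i=6, bit20=1)
  nb #..##: next=#  (t=0,i=4, bit19=1)
  nb #..#.: next=#  (t=1,i=8, bit18=1)
  nb #...#: next=.  (t=1,i=2, bit17=0)
  nb #....: next=.  (t=4,i=3, bit16=0)
  nb .####: next=#  (t=0,i=6, bit15=1)
  nb .###.: next=.  (t=0,i=1, bit14=0)
  nb .##.#: next=#  (t=2,i=4, bit13=1)
  nb .##..: next=.  (t=3,i=7, bit12=0)
  nb .#.##: next=.  (t=4,i=9, bit11=0)
  nb .#.#.: next=.  (t=1,i=5, bit10=0)
  nb .#..#: next=#  (t=1,i=7, bit9=1)
  nb .#...: next=.  (t=1,i=1, bit8=0)
  nb ..###: next=.  (t=0,i=5, bit7=0)
  nb ..##.: next=#  (t=2,i=3, bit6=1)
  nb ..#.#: next=#  (t=1,i=4, bit5=1)
  nb ..#..: next=#  (t=1,i=0, bit4=1)
  nb ...##: next=#  (t=6,i=3, bit3=1)
  nb ...#.: next=#  (t=1,i=3, bit2=1)
  nb ....#: next=#  (t=4,i=6, bit1=1)
  nb .....: next=#  (t=4,i=4, bit0=1)
  bits 01000001100111001010001001111111 = 1100784255

1100784255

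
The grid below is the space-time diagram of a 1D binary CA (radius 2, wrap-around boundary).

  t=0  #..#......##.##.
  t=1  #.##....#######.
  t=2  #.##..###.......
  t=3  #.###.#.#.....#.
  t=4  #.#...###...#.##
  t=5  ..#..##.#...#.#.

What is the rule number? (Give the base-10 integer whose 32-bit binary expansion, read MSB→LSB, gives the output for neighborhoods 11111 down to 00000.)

452211962

  #####|.  b31=0 t=1,i=10
  ####.|.  b30=0 t=1,i=13
  ###.#|.  b29=0 t=1,i=14
  ###..|#  b28=1 t=2,i=8
  ##.##|#  b27=1 t=0,i=12
  ##.#.|.  b26=0 t=0,i=15
  ##..#|#  b25=1 t=2,i=4
  ##...|.  b24=0 t=1,i=4
  #.###|#  b23=1 t=3,i=2
  #.##.|#  b22=1 t=0,i=13
  #.#.#|#  b21=1 t=1,i=0
  #.#..|#  b20=1 t=0,i=0
  #..##|.  b19=0 t=2,i=5
  #..#.|#  b18=1 t=0,i=2
  #...#|.  b17=0 t=4,i=4
  #....|.  b16=0 t=0,i=5
  .####|.  b15=0 t=1,i=9
  .###.|.  b14=0 t=2,i=7
  .##.#|#  b13=1 t=0,i=11
  .##..|#  b12=1 t=1,i=3
  .#.##|.  b11=0 t=1,i=1
  .#.#.|#  b10=1 t=3,i=7
  .#..#|.  b9=0 t=0,i=1
  .#...|.  b8=0 t=0,i=4
  ..###|#  b7=1 t=1,i=8
  ..##.|#  b6=1 t=0,i=10
  ..#.#|#  b5=1 t=2,i=0
  ..#..|#  b4=1 t=0,i=3
  ...##|#  b3=1 t=0,i=9
  ...#.|.  b2=0 t=2,i=15
  ....#|#  b1=1 t=0,i=8
  .....|.  b0=0 t=0,i=6
  bits 00011010111101000011010011111010 = 452211962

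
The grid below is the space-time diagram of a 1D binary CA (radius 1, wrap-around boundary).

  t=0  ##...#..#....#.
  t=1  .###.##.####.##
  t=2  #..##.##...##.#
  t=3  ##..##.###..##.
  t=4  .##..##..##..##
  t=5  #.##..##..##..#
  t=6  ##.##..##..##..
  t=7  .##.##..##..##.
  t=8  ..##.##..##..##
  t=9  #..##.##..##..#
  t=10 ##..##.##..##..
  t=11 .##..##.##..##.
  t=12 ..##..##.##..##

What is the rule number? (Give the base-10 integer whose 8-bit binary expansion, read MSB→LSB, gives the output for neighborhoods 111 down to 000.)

  [7] ### => .  t=1,i=2
  [6] ##. => #  t=0,i=1
  [5] #.# => #  t=0,i=14
  [4] #.. => #  t=0,i=2
  [3] .## => .  t=0,i=0
  [2] .#. => #  t=0,i=5
  [1] ..# => .  t=0,i=4
  [0] ... => #  t=0,i=3
  bits 01110101 = 117

117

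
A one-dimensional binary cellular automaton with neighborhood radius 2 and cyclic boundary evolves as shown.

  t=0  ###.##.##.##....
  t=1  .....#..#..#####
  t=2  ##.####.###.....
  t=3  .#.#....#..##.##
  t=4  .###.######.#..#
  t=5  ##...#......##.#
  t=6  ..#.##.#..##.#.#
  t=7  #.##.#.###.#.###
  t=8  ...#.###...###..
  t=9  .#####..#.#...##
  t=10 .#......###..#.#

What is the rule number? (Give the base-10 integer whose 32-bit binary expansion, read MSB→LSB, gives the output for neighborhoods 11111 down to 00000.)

  [31] ##### => .  t=1,i=13
  [30] ####. => .  t=1,i=14
  [29] ###.# => .  t=0,i=2
  [28] ###.. => .  t=1,i=15
  [27] ##.## => .  t=0,i=3
  [26] ##.#. => .  t=3,i=0
  [25] ##..# => .  t=9,i=6
  [24] ##... => #  t=0,i=12
  [23] #.### => #  t=2,i=3
  [22] #.##. => .  t=0,i=4
  [21] #.#.# => #  t=3,i=1
  [20] #.#.. => #  t=3,i=3
  [19] #..## => #  t=1,i=10
  [18] #..#. => .  t=1,i=7
  [17] #...# => .  t=5,i=3
  [16] #.... => #  t=0,i=13
  [15] .#### => .  t=1,i=12
  [14] .###. => .  t=0,i=1
  [13] .##.# => #  t=0,i=5
  [12] .##.. => #  t=0,i=11
  [11] .#.## => #  t=4,i=0
  [10] .#.#. => #  t=3,i=2
  [9] .#..# => #  t=1,i=6
  [8] .#... => .  t=3,i=4
  [7] ..### => .  t=0,i=0
  [6] ..##. => .  t=2,i=0
  [5] ..#.# => #  t=4,i=15
  [4] ..#.. => #  t=1,i=5
  [3] ...## => #  t=0,i=15
  [2] ...#. => #  t=1,i=4
  [1] ....# => #  t=0,i=14
  [0] ..... => .  t=1,i=2
  bits 00000001101110010011111000111110 = 28917310

28917310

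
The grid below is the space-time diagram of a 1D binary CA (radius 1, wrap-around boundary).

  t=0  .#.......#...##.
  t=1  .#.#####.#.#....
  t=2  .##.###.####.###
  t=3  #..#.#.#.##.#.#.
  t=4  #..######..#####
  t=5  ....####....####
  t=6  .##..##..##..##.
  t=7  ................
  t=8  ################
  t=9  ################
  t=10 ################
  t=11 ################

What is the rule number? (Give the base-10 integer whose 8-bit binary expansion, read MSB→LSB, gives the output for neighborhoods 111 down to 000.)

  ###|#  b7=1 t=1,i=4
  ##.|.  b6=0 t=0,i=14
  #.#|#  b5=1 t=1,i=2
  #..|.  b4=0 t=0,i=2
  .##|.  b3=0 t=0,i=13
  .#.|#  b2=1 t=0,i=1
  ..#|.  b1=0 t=0,i=0
  ...|#  b0=1 t=0,i=3
  bits 10100101 = 165

165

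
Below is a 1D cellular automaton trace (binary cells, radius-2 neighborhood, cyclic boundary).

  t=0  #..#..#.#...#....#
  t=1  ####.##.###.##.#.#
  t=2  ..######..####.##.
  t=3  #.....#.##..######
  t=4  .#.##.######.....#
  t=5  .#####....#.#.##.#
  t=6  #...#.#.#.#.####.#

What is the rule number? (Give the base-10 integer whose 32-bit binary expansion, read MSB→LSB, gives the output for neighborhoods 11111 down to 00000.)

  [31] ##### => .  t=1,i=1
  [30] ####. => #  t=1,i=2
  [29] ###.# => #  t=1,i=3
  [28] ###.. => .  t=2,i=7
  [27] ##.## => #  t=1,i=4
  [26] ##.#. => .  t=1,i=14
  [25] ##..# => #  t=0,i=1
  [24] ##... => #  t=2,i=17
  [23] #.### => .  t=1,i=8
  [22] #.##. => #  t=1,i=5
  [21] #.#.# => #  t=1,i=15
  [20] #.#.. => #  t=0,i=8
  [19] #..## => #  t=2,i=9
  [18] #..#. => #  t=0,i=2
  [17] #...# => #  t=0,i=10
  [16] #.... => .  t=0,i=14
  [15] .#### => .  t=1,i=0
  [14] .###. => .  t=1,i=9
  [13] .##.# => #  t=1,i=6
  [12] .##.. => #  t=0,i=0
  [11] .#.## => #  t=1,i=16
  [10] .#.#. => .  t=0,i=7
  [9] .#..# => .  t=0,i=4
  [8] .#... => #  t=0,i=9
  [7] ..### => .  t=2,i=2
  [6] ..##. => #  t=0,i=17
  [5] ..#.# => #  t=0,i=6
  [4] ..#.. => #  t=0,i=3
  [3] ...## => .  t=0,i=16
  [2] ...#. => .  t=0,i=11
  [1] ....# => #  t=0,i=15
  [0] ..... => #  t=3,i=3
  bits 01101011011111100011100101110011 = 1803434355

1803434355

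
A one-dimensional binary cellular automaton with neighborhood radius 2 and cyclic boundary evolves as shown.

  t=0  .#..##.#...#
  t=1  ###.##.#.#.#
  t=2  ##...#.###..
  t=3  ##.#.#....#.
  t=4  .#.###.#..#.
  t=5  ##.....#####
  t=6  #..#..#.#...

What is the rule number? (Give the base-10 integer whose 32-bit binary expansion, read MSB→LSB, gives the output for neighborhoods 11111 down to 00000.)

  #####|.  b31=0 t=5,i=9
  ####.|#  b30=1 t=1,i=1
  ###.#|.  b29=0 t=1,i=2
  ###..|.  b28=0 t=2,i=9
  ##.##|.  b27=0 t=1,i=3
  ##.#.|.  b26=0 t=0,i=6
  ##..#|#  b25=1 t=2,i=10
  ##...|.  b24=0 t=2,i=2
  #.###|.  b23=0 t=1,i=11
  #.##.|.  b22=0 t=1,i=4
  #.#.#|#  b21=1 t=1,i=7
  #.#..|#  b20=1 t=0,i=1
  #..##|.  b19=0 t=0,i=3
  #..#.|#  b18=1 t=4,i=0
  #...#|#  b17=1 t=0,i=9
  #....|#  b16=1 t=3,i=7
  .####|#  b15=1 t=1,i=0
  .###.|.  b14=0 t=2,i=8
  .##.#|#  b13=1 t=0,i=5
  .##..|#  b12=1 t=2,i=1
  .#.##|.  b11=0 t=1,i=10
  .#.#.|#  b10=1 t=0,i=0
  .#..#|#  b9=1 t=0,i=2
  .#...|.  b8=0 t=0,i=8
  ..###|.  b7=0 t=5,i=7
  ..##.|#  b6=1 t=0,i=4
  ..#.#|#  b5=1 t=0,i=11
  ..#..|#  b4=1 t=4,i=10
  ...##|#  b3=1 t=5,i=6
  ...#.|.  b2=0 t=0,i=10
  ....#|.  b1=0 t=3,i=8
  .....|.  b0=0 t=5,i=4
  bits 01000010001101111011011001111000 = 1110947448

1110947448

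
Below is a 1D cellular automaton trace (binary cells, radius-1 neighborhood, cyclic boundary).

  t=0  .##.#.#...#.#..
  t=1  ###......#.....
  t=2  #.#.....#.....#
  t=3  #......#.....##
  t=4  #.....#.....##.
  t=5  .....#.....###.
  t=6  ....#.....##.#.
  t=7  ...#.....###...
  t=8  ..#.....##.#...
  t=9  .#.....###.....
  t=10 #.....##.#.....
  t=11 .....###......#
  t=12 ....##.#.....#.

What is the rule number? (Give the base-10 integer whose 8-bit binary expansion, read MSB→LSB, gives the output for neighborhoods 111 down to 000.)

74

  nb ###: next=.  (t=1,i=1, bit7=0)
  nb ##.: next=#  (t=0,i=2, bit6=1)
  nb #.#: next=.  (t=0,i=3, bit5=0)
  nb #..: next=.  (t=0,i=7, bit4=0)
  nb .##: next=#  (t=0,i=1, bit3=1)
  nb .#.: next=.  (t=0,i=4, bit2=0)
  nb ..#: next=#  (t=0,i=0, bit1=1)
  nb ...: next=.  (t=0,i=8, bit0=0)
  bits 01001010 = 74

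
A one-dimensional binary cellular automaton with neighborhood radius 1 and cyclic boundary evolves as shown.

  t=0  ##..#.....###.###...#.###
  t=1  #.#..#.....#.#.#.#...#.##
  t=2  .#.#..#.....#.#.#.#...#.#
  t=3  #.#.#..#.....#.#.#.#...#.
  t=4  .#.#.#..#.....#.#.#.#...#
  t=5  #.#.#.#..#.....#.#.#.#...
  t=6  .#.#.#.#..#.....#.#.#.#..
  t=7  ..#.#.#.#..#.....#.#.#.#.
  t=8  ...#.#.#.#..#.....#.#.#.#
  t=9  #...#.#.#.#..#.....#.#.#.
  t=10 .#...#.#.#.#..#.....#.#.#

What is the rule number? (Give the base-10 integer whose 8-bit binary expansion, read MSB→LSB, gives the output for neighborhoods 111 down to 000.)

176

  nb ###: next=#  (t=0,i=0, bit7=1)
  nb ##.: next=.  (t=0,i=1, bit6=0)
  nb #.#: next=#  (t=0,i=13, bit5=1)
  nb #..: next=#  (t=0,i=2, bit4=1)
  nb .##: next=.  (t=0,i=10, bit3=0)
  nb .#.: next=.  (t=0,i=4, bit2=0)
  nb ..#: next=.  (t=0,i=3, bit1=0)
  nb ...: next=.  (t=0,i=6, bit0=0)
  bits 10110000 = 176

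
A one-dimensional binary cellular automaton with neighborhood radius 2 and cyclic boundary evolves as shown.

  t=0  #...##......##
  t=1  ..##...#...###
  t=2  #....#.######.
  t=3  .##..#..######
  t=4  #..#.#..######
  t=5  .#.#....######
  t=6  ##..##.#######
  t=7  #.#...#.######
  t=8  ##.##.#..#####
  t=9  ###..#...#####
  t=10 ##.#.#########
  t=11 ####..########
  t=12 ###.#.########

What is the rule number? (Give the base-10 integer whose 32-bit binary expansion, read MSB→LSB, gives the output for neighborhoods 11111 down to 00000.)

  ##### -> #   bit 31 = 1  t=2,i=9
  ####. -> #   bit 30 = 1  t=2,i=11
  ###.# -> #   bit 29 = 1  t=2,i=12
  ###.. -> .   bit 28 = 0  t=0,i=0
  ##.## -> #   bit 27 = 1  t=3,i=0
  ##.#. -> #   bit 26 = 1  t=2,i=13
  ##..# -> #   bit 25 = 1  t=1,i=0
  ##... -> .   bit 24 = 0  t=0,i=1
  #.### -> .   bit 23 = 0  t=2,i=7
  #.##. -> .   bit 22 = 0  t=3,i=1
  #.#.# -> #   bit 21 = 1  t=5,i=1
  #.#.. -> .   bit 20 = 0  t=2,i=0
  #..## -> .   bit 19 = 0  t=1,i=1
  #..#. -> .   bit 18 = 0  t=3,i=4
  #...# -> #   bit 17 = 1  t=0,i=2
  #.... -> #   bit 16 = 1  t=0,i=7
  .#### -> #   bit 15 = 1  t=2,i=8
  .###. -> #   bit 14 = 1  t=0,i=13
  .##.# -> .   bit 13 = 0  t=6,i=5
  .##.. -> .   bit 12 = 0  t=0,i=5
  .#.## -> .   bit 11 = 0  t=2,i=6
  .#.#. -> .   bit 10 = 0  t=4,i=4
  .#..# -> .   bit 9 = 0  t=3,i=6
  .#... -> #   bit 8 = 1  t=1,i=8
  ..### -> #   bit 7 = 1  t=0,i=12
  ..##. -> .   bit 6 = 0  t=0,i=4
  ..#.# -> #   bit 5 = 1  t=2,i=5
  ..#.. -> #   bit 4 = 1  t=1,i=7
  ...## -> #   bit 3 = 1  t=0,i=3
  ...#. -> .   bit 2 = 0  t=1,i=6
  ....# -> .   bit 1 = 0  t=0,i=10
  ..... -> .   bit 0 = 0  t=0,i=8
  bits 11101110001000111100000110111000 = 3995320760

3995320760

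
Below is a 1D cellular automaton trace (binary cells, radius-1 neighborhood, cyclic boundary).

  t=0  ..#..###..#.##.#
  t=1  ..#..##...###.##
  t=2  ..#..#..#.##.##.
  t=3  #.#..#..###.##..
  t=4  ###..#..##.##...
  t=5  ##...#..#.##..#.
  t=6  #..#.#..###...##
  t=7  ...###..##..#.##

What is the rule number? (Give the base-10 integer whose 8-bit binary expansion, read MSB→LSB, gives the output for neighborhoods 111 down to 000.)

173

  nb ###: next=#  (t=0,i=6, bit7=1)
  nb ##.: next=.  (t=0,i=7, bit6=0)
  nb #.#: next=#  (t=0,i=11, bit5=1)
  nb #..: next=.  (t=0,i=0, bit4=0)
  nb .##: next=#  (t=0,i=5, bit3=1)
  nb .#.: next=#  (t=0,i=2, bit2=1)
  nb ..#: next=.  (t=0,i=1, bit1=0)
  nb ...: next=#  (t=1,i=8, bit0=1)
  bits 10101101 = 173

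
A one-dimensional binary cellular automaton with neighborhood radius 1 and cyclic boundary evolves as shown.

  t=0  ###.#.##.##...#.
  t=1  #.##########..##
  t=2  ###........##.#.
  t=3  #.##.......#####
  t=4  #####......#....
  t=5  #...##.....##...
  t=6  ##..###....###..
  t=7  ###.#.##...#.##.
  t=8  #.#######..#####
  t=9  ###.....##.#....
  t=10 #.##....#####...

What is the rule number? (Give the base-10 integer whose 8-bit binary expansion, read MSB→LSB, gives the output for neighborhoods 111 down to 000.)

124

  [7] ### => .  t=0,i=1
  [6] ##. => #  t=0,i=2
  [5] #.# => #  t=0,i=3
  [4] #.. => #  t=0,i=11
  [3] .## => #  t=0,i=0
  [2] .#. => #  t=0,i=4
  [1] ..# => .  t=0,i=13
  [0] ... => .  t=0,i=12
  bits 01111100 = 124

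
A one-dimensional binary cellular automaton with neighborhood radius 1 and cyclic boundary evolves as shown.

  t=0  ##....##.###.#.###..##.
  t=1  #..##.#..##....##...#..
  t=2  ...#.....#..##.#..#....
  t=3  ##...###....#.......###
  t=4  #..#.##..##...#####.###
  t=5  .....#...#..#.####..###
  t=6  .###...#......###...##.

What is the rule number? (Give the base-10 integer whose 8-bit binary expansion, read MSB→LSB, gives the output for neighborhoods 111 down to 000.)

  ### -> #   bit 7 = 1  t=0,i=10
  ##. -> .   bit 6 = 0  t=0,i=1
  #.# -> .   bit 5 = 0  t=0,i=8
  #.. -> .   bit 4 = 0  t=0,i=2
  .## -> #   bit 3 = 1  t=0,i=0
  .#. -> .   bit 2 = 0  t=0,i=13
  ..# -> .   bit 1 = 0  t=0,i=5
  ... -> #   bit 0 = 1  t=0,i=3
  bits 10001001 = 137

137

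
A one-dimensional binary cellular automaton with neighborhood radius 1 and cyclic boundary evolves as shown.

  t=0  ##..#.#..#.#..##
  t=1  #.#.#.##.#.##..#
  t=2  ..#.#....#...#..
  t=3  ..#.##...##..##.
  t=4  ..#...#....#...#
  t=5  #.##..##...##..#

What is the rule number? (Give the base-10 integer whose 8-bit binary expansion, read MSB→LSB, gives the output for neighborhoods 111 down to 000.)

148

  ###|#  b7=1 t=0,i=0
  ##.|.  b6=0 t=0,i=1
  #.#|.  b5=0 t=0,i=5
  #..|#  b4=1 t=0,i=2
  .##|.  b3=0 t=0,i=14
  .#.|#  b2=1 t=0,i=4
  ..#|.  b1=0 t=0,i=3
  ...|.  b0=0 t=2,i=0
  bits 10010100 = 148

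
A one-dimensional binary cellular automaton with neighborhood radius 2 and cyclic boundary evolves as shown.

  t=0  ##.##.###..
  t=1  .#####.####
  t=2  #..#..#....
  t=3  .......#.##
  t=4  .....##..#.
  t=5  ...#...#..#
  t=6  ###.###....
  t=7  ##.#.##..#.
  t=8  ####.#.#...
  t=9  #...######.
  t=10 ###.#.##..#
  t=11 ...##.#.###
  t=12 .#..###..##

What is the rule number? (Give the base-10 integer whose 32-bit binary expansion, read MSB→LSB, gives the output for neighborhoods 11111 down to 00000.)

2658821510

  [31] ##### => #  t=1,i=3
  [30] ####. => .  t=1,i=4
  [29] ###.# => .  t=1,i=5
  [28] ###.. => #  t=0,i=8
  [27] ##.## => #  t=0,i=2
  [26] ##.#. => #  t=7,i=2
  [25] ##..# => #  t=0,i=9
  [24] ##... => .  t=3,i=0
  [23] #.### => .  t=0,i=6
  [22] #.##. => #  t=0,i=3
  [21] #.#.# => #  t=7,i=3
  [20] #.#.. => #  t=8,i=7
  [19] #..## => #  t=0,i=10
  [18] #..#. => .  t=2,i=2
  [17] #...# => #  t=5,i=1
  [16] #.... => .  t=2,i=8
  [15] .#### => .  t=1,i=2
  [14] .###. => #  t=0,i=7
  [13] .##.# => #  t=0,i=1
  [12] .##.. => .  t=3,i=10
  [11] .#.## => .  t=3,i=8
  [10] .#.#. => #  t=8,i=6
  [9] .#..# => .  t=2,i=1
  [8] .#... => #  t=2,i=7
  [7] ..### => #  t=6,i=0
  [6] ..##. => .  t=0,i=0
  [5] ..#.# => .  t=3,i=7
  [4] ..#.. => .  t=2,i=0
  [3] ...## => .  t=4,i=4
  [2] ...#. => #  t=2,i=10
  [1] ....# => #  t=2,i=9
  [0] ..... => .  t=3,i=2
  bits 10011110011110100110010110000110 = 2658821510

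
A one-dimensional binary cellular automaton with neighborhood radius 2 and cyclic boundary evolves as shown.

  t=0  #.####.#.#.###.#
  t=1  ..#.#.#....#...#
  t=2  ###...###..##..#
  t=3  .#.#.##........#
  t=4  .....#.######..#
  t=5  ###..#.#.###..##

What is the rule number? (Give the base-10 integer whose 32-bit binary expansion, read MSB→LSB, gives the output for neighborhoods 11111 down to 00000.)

  ##### -> #   bit 31 = 1  t=4,i=9
  ####. -> #   bit 30 = 1  t=0,i=4
  ###.# -> .   bit 29 = 0  t=0,i=5
  ###.. -> .   bit 28 = 0  t=2,i=2
  ##.## -> .   bit 27 = 0  t=0,i=1
  ##.#. -> #   bit 26 = 1  t=0,i=6
  ##..# -> .   bit 25 = 0  t=2,i=9
  ##... -> #   bit 24 = 1  t=2,i=3
  #.### -> #   bit 23 = 1  t=0,i=2
  #.##. -> #   bit 22 = 1  t=0,i=15
  #.#.# -> .   bit 21 = 0  t=0,i=7
  #.#.. -> #   bit 20 = 1  t=1,i=6
  #..## -> .   bit 19 = 0  t=2,i=10
  #..#. -> #   bit 18 = 1  t=1,i=1
  #...# -> .   bit 17 = 0  t=1,i=13
  #.... -> #   bit 16 = 1  t=1,i=8
  .#### -> .   bit 15 = 0  t=0,i=3
  .###. -> .   bit 14 = 0  t=0,i=12
  .##.# -> .   bit 13 = 0  t=0,i=0
  .##.. -> .   bit 12 = 0  t=2,i=12
  .#.## -> .   bit 11 = 0  t=0,i=10
  .#.#. -> .   bit 10 = 0  t=0,i=8
  .#..# -> #   bit 9 = 1  t=1,i=0
  .#... -> #   bit 8 = 1  t=1,i=7
  ..### -> #   bit 7 = 1  t=2,i=6
  ..##. -> .   bit 6 = 0  t=2,i=11
  ..#.# -> #   bit 5 = 1  t=1,i=2
  ..#.. -> #   bit 4 = 1  t=1,i=11
  ...## -> #   bit 3 = 1  t=2,i=5
  ...#. -> .   bit 2 = 0  t=1,i=10
  ....# -> .   bit 1 = 0  t=1,i=9
  ..... -> #   bit 0 = 1  t=3,i=9
  bits 11000101110101010000001110111001 = 3319071673

3319071673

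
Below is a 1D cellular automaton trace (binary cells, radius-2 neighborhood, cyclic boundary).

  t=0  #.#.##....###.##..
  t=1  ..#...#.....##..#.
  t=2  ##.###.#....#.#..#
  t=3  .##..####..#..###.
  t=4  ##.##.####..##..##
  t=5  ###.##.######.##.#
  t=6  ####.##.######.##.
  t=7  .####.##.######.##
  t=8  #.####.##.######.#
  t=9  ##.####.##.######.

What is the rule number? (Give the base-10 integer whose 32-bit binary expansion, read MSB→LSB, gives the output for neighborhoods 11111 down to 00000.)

  ##### -> #   bit 31 = 1  t=5,i=9
  ####. -> #   bit 30 = 1  t=3,i=7
  ###.# -> #   bit 29 = 1  t=0,i=12
  ###.. -> #   bit 28 = 1  t=3,i=8
  ##.## -> #   bit 27 = 1  t=0,i=13
  ##.#. -> #   bit 26 = 1  t=2,i=6
  ##..# -> #   bit 25 = 1  t=0,i=16
  ##... -> #   bit 24 = 1  t=0,i=6
  #.### -> .   bit 23 = 0  t=2,i=3
  #.##. -> .   bit 22 = 0  t=0,i=4
  #.#.# -> #   bit 21 = 1  t=0,i=2
  #.#.. -> #   bit 20 = 1  t=2,i=7
  #..## -> #   bit 19 = 1  t=2,i=16
  #..#. -> .   bit 18 = 0  t=0,i=17
  #...# -> #   bit 17 = 1  t=1,i=0
  #.... -> .   bit 16 = 0  t=0,i=7
  .#### -> #   bit 15 = 1  t=3,i=6
  .###. -> .   bit 14 = 0  t=0,i=11
  .##.# -> #   bit 13 = 1  t=4,i=4
  .##.. -> .   bit 12 = 0  t=0,i=5
  .#.## -> .   bit 11 = 0  t=0,i=3
  .#.#. -> .   bit 10 = 0  t=0,i=1
  .#..# -> #   bit 9 = 1  t=2,i=15
  .#... -> #   bit 8 = 1  t=1,i=3
  ..### -> .   bit 7 = 0  t=0,i=10
  ..##. -> #   bit 6 = 1  t=1,i=12
  ..#.# -> .   bit 5 = 0  t=0,i=0
  ..#.. -> .   bit 4 = 0  t=1,i=2
  ...## -> .   bit 3 = 0  t=0,i=9
  ...#. -> #   bit 2 = 1  t=1,i=1
  ....# -> .   bit 1 = 0  t=0,i=8
  ..... -> .   bit 0 = 0  t=1,i=9
  bits 11111111001110101010001101000100 = 4282032964

4282032964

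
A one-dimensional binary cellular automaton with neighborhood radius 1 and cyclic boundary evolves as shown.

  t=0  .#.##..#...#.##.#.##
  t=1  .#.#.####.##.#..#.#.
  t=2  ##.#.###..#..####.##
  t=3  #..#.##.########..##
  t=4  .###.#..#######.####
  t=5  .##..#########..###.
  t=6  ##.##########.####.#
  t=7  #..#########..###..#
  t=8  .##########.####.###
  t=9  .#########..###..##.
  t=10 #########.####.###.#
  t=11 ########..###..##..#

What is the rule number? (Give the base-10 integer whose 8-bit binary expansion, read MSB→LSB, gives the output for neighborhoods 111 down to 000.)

158

  ###|#  b7=1 t=1,i=6
  ##.|.  b6=0 t=0,i=4
  #.#|.  b5=0 t=0,i=0
  #..|#  b4=1 t=0,i=5
  .##|#  b3=1 t=0,i=3
  .#.|#  b2=1 t=0,i=1
  ..#|#  b1=1 t=0,i=6
  ...|.  b0=0 t=0,i=9
  bits 10011110 = 158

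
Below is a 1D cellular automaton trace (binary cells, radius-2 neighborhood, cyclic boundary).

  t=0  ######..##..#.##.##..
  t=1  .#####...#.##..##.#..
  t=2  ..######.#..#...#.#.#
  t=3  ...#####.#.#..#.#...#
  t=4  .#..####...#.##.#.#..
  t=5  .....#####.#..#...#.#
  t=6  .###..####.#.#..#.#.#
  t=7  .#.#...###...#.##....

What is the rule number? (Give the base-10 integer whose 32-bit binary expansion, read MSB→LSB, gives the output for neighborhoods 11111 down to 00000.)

  [31] ##### => #  t=0,i=2
  [30] ####. => #  t=0,i=4
  [29] ###.# => #  t=2,i=7
  [28] ###.. => #  t=0,i=5
  [27] ##.## => #  t=0,i=16
  [26] ##.#. => .  t=1,i=17
  [25] ##..# => .  t=0,i=6
  [24] ##... => #  t=1,i=6
  [23] #.### => #  t=6,i=1
  [22] #.##. => .  t=0,i=14
  [21] #.#.# => .  t=2,i=18
  [20] #.#.. => #  t=1,i=18
  [19] #..## => .  t=0,i=7
  [18] #..#. => #  t=0,i=11
  [17] #...# => #  t=1,i=7
  [16] #.... => #  t=5,i=1
  [15] .#### => #  t=0,i=1
  [14] .###. => .  t=6,i=2
  [13] .##.# => #  t=0,i=15
  [12] .##.. => #  t=0,i=9
  [11] .#.## => .  t=0,i=13
  [10] .#.#. => .  t=2,i=17
  [9] .#..# => .  t=2,i=0
  [8] .#... => .  t=1,i=19
  [7] ..### => .  t=0,i=0
  [6] ..##. => .  t=0,i=8
  [5] ..#.# => #  t=0,i=12
  [4] ..#.. => .  t=2,i=12
  [3] ...## => .  t=1,i=0
  [2] ...#. => .  t=1,i=8
  [1] ....# => #  t=5,i=3
  [0] ..... => #  t=5,i=2
  bits 11111001100101111011000000100011 = 4187467811

4187467811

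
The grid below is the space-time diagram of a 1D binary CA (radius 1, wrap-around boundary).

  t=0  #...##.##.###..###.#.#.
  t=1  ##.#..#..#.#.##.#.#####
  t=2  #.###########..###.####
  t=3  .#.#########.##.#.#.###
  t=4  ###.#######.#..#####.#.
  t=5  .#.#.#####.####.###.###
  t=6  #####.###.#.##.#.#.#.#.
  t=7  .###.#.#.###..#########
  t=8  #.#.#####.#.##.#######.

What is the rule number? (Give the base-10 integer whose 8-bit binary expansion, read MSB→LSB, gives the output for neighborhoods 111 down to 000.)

182

  ###|#  b7=1 t=0,i=11
  ##.|.  b6=0 t=0,i=5
  #.#|#  b5=1 t=0,i=6
  #..|#  b4=1 t=0,i=1
  .##|.  b3=0 t=0,i=4
  .#.|#  b2=1 t=0,i=0
  ..#|#  b1=1 t=0,i=3
  ...|.  b0=0 t=0,i=2
  bits 10110110 = 182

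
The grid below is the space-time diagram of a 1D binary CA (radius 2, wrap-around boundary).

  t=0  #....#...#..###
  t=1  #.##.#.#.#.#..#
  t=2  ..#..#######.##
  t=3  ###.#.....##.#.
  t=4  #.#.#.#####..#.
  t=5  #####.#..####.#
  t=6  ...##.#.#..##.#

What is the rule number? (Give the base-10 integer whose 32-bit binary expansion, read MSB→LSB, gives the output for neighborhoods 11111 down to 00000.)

  ##### -> .   bit 31 = 0  t=2,i=7
  ####. -> #   bit 30 = 1  t=0,i=14
  ###.# -> #   bit 29 = 1  t=2,i=11
  ###.. -> #   bit 28 = 1  t=0,i=0
  ##.## -> .   bit 27 = 0  t=1,i=1
  ##.#. -> .   bit 26 = 0  t=1,i=4
  ##..# -> #   bit 25 = 1  t=2,i=0
  ##... -> .   bit 24 = 0  t=0,i=1
  #.### -> #   bit 23 = 1  t=3,i=0
  #.##. -> #   bit 22 = 1  t=1,i=2
  #.#.# -> #   bit 21 = 1  t=1,i=5
  #.#.. -> #   bit 20 = 1  t=1,i=11
  #..## -> #   bit 19 = 1  t=0,i=11
  #..#. -> #   bit 18 = 1  t=2,i=1
  #...# -> #   bit 17 = 1  t=0,i=7
  #.... -> #   bit 16 = 1  t=0,i=2
  .#### -> .   bit 15 = 0  t=0,i=13
  .###. -> .   bit 14 = 0  t=3,i=1
  .##.# -> .   bit 13 = 0  t=1,i=0
  .##.. -> .   bit 12 = 0  t=2,i=14
  .#.## -> .   bit 11 = 0  t=3,i=14
  .#.#. -> #   bit 10 = 1  t=1,i=6
  .#..# -> .   bit 9 = 0  t=0,i=10
  .#... -> .   bit 8 = 0  t=0,i=6
  ..### -> .   bit 7 = 0  t=0,i=12
  ..##. -> #   bit 6 = 1  t=1,i=14
  ..#.# -> .   bit 5 = 0  t=4,i=13
  ..#.. -> #   bit 4 = 1  t=0,i=5
  ...## -> #   bit 3 = 1  t=3,i=9
  ...#. -> .   bit 2 = 0  t=0,i=4
  ....# -> #   bit 1 = 1  t=0,i=3
  ..... -> #   bit 0 = 1  t=3,i=7
  bits 01110010111111110000010001011011 = 1929315419

1929315419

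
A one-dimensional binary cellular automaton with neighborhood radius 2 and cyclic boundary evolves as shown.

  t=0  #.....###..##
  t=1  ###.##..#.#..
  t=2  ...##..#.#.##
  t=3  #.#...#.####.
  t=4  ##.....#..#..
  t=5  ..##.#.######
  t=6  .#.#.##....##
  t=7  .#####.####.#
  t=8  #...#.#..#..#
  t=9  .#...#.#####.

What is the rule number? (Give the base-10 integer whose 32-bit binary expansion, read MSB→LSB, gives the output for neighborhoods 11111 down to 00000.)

1500327450

  #####|.  b31=0 t=5,i=9
  ####.|#  b30=1 t=3,i=10
  ###.#|.  b29=0 t=1,i=2
  ###..|#  b28=1 t=0,i=0
  ##.##|#  b27=1 t=1,i=3
  ##.#.|.  b26=0 t=3,i=12
  ##..#|.  b25=0 t=0,i=9
  ##...|#  b24=1 t=0,i=1
  #.###|.  b23=0 t=3,i=8
  #.##.|#  b22=1 t=1,i=4
  #.#.#|#  b21=1 t=2,i=9
  #.#..|.  b20=0 t=1,i=10
  #..##|#  b19=1 t=0,i=10
  #..#.|#  b18=1 t=1,i=7
  #...#|.  b17=0 t=2,i=1
  #....|#  b16=1 t=0,i=2
  .####|.  b15=0 t=3,i=9
  .###.|.  b14=0 t=0,i=7
  .##.#|#  b13=1 t=5,i=3
  .##..|.  b12=0 t=1,i=5
  .#.##|#  b11=1 t=2,i=10
  .#.#.|#  b10=1 t=1,i=9
  .#..#|#  b9=1 t=1,i=11
  .#...|.  b8=0 t=3,i=3
  ..###|.  b7=0 t=0,i=6
  ..##.|.  b6=0 t=2,i=3
  ..#.#|.  b5=0 t=1,i=8
  ..#..|#  b4=1 t=4,i=7
  ...##|#  b3=1 t=0,i=5
  ...#.|.  b2=0 t=3,i=5
  ....#|#  b1=1 t=0,i=4
  .....|.  b0=0 t=0,i=3
  bits 01011001011011010010111000011010 = 1500327450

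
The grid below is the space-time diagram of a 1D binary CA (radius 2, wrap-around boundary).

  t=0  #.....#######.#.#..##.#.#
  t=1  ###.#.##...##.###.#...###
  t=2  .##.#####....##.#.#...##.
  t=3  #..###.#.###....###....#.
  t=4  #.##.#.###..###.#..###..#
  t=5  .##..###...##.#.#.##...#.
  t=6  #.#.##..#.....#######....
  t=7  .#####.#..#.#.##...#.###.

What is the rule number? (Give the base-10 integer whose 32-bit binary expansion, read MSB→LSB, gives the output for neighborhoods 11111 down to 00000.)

  #####|.  b31=0 t=0,i=8
  ####.|#  b30=1 t=0,i=11
  ###.#|#  b29=1 t=0,i=12
  ###..|.  b28=0 t=2,i=8
  ##.##|#  b27=1 t=1,i=13
  ##.#.|.  b26=0 t=0,i=13
  ##..#|.  b25=0 t=2,i=24
  ##...|#  b24=1 t=0,i=1
  #.###|#  b23=1 t=1,i=14
  #.##.|#  b22=1 t=0,i=24
  #.#.#|#  b21=1 t=0,i=14
  #.#..|#  b20=1 t=0,i=16
  #..##|#  b19=1 t=0,i=18
  #..#.|#  b18=1 t=6,i=7
  #...#|.  b17=0 t=1,i=9
  #....|#  b16=1 t=0,i=2
  .####|#  b15=1 t=0,i=7
  .###.|.  b14=0 t=1,i=15
  .##.#|.  b13=0 t=0,i=20
  .##..|#  b12=1 t=0,i=0
  .#.##|#  b11=1 t=0,i=23
  .#.#.|#  b10=1 t=0,i=15
  .#..#|.  b9=0 t=0,i=17
  .#...|.  b8=0 t=1,i=19
  ..###|#  b7=1 t=0,i=6
  ..##.|.  b6=0 t=0,i=19
  ..#.#|.  b5=0 t=3,i=23
  ..#..|.  b4=0 t=5,i=23
  ...##|.  b3=0 t=0,i=5
  ...#.|.  b2=0 t=3,i=22
  ....#|#  b1=1 t=0,i=4
  .....|.  b0=0 t=0,i=3
  bits 01101001111111011001110010000010 = 1778228354

1778228354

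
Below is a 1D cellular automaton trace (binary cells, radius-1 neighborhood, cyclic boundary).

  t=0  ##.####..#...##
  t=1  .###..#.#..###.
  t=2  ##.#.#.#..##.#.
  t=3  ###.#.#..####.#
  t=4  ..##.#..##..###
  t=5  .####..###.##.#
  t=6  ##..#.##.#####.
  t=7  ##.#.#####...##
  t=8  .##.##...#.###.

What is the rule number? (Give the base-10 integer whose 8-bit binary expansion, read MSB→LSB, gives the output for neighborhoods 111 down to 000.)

107

  nb ###: next=.  (t=0,i=0, bit7=0)
  nb ##.: next=#  (t=0,i=1, bit6=1)
  nb #.#: next=#  (t=0,i=2, bit5=1)
  nb #..: next=.  (t=0,i=7, bit4=0)
  nb .##: next=#  (t=0,i=3, bit3=1)
  nb .#.: next=.  (t=0,i=9, bit2=0)
  nb ..#: next=#  (t=0,i=8, bit1=1)
  nb ...: next=#  (t=0,i=11, bit0=1)
  bits 01101011 = 107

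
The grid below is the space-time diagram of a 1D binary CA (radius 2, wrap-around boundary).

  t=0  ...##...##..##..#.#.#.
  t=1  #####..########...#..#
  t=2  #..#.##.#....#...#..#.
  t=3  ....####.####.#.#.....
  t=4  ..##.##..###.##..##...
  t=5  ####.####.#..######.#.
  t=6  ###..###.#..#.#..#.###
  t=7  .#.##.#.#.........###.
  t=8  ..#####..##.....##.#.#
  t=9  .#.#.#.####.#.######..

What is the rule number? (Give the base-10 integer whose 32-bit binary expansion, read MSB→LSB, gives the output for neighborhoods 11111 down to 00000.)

  nb #####: next=.  (t=1,i=1, bit31=0)
  nb ####.: next=#  (t=1,i=3, bit30=1)
  nb ###.#: next=.  (t=3,i=7, bit29=0)
  nb ###..: next=.  (t=1,i=4, bit28=0)
  nb ##.##: next=.  (t=3,i=8, bit27=0)
  nb ##.#.: next=#  (t=2,i=7, bit26=1)
  nb ##..#: next=#  (t=0,i=10, bit25=1)
  nb ##...: next=.  (t=0,i=5, bit24=0)
  nb #.###: next=#  (t=3,i=9, bit23=1)
  nb #.##.: next=#  (t=2,i=5, bit22=1)
  nb #.#.#: next=#  (t=0,i=18, bit21=1)
  nb #.#..: next=.  (t=0,i=20, bit20=0)
  nb #..##: next=#  (t=0,i=11, bit19=1)
  nb #..#.: next=.  (t=0,i=15, bit18=0)
  nb #...#: next=.  (t=0,i=6, bit17=0)
  nb #....: next=#  (t=0,i=0, bit16=1)
  nb .####: next=#  (t=1,i=0, bit15=1)
  nb .###.: next=#  (t=4,i=10, bit14=1)
  nb .##.#: next=#  (t=2,i=6, bit13=1)
  nb .##..: next=#  (t=0,i=4, bit12=1)
  nb .#.##: next=#  (t=2,i=4, bit11=1)
  nb .#.#.: next=.  (t=0,i=17, bit10=0)
  nb .#..#: next=.  (t=1,i=19, bit9=0)
  nb .#...: next=#  (t=0,i=21, bit8=1)
  nb ..###: next=.  (t=1,i=7, bit7=0)
  nb ..##.: next=#  (t=0,i=3, bit6=1)
  nb ..#.#: next=.  (t=0,i=16, bit5=0)
  nb ..#..: next=.  (t=1,i=18, bit4=0)
  nb ...##: next=#  (t=0,i=2, bit3=1)
  nb ...#.: next=#  (t=1,i=17, bit2=1)
  nb ....#: next=#  (t=0,i=1, bit1=1)
  nb .....: next=.  (t=3,i=0, bit0=0)
  bits 01000110111010011111100101001110 = 1189738830

1189738830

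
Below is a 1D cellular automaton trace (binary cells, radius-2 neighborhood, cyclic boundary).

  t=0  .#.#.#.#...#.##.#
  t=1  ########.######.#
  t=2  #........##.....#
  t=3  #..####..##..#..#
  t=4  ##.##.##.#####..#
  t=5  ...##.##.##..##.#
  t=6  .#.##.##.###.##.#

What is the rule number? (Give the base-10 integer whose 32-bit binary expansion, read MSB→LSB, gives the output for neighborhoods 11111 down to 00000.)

  ##### -> .   bit 31 = 0  t=1,i=1
  ####. -> .   bit 30 = 0  t=1,i=6
  ###.# -> .   bit 29 = 0  t=1,i=7
  ###.. -> #   bit 28 = 1  t=3,i=6
  ##.## -> .   bit 27 = 0  t=1,i=8
  ##.#. -> .   bit 26 = 0  t=0,i=15
  ##..# -> #   bit 25 = 1  t=3,i=1
  ##... -> .   bit 24 = 0  t=2,i=1
  #.### -> #   bit 23 = 1  t=1,i=9
  #.##. -> #   bit 22 = 1  t=0,i=13
  #.#.# -> #   bit 21 = 1  t=0,i=1
  #.#.. -> #   bit 20 = 1  t=0,i=7
  #..## -> .   bit 19 = 0  t=3,i=2
  #..#. -> #   bit 18 = 1  t=3,i=12
  #...# -> #   bit 17 = 1  t=0,i=9
  #.... -> .   bit 16 = 0  t=2,i=2
  .#### -> #   bit 15 = 1  t=1,i=0
  .###. -> .   bit 14 = 0  t=4,i=0
  .##.# -> #   bit 13 = 1  t=0,i=14
  .##.. -> #   bit 12 = 1  t=2,i=0
  .#.## -> #   bit 11 = 1  t=0,i=12
  .#.#. -> #   bit 10 = 1  t=0,i=0
  .#..# -> .   bit 9 = 0  t=3,i=14
  .#... -> .   bit 8 = 0  t=0,i=8
  ..### -> #   bit 7 = 1  t=3,i=3
  ..##. -> #   bit 6 = 1  t=2,i=9
  ..#.# -> #   bit 5 = 1  t=0,i=11
  ..#.. -> #   bit 4 = 1  t=3,i=13
  ...## -> .   bit 3 = 0  t=2,i=8
  ...#. -> #   bit 2 = 1  t=0,i=10
  ....# -> .   bit 1 = 0  t=2,i=7
  ..... -> #   bit 0 = 1  t=2,i=3
  bits 00010010111101101011110011110101 = 318160117

318160117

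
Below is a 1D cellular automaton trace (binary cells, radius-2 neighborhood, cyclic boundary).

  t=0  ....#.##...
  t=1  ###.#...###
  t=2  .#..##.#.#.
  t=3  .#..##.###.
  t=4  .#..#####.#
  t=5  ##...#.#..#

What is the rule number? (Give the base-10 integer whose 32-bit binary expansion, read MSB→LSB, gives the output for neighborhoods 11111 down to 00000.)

  ##### -> .   bit 31 = 0  t=1,i=0
  ####. -> #   bit 30 = 1  t=1,i=1
  ###.# -> .   bit 29 = 0  t=1,i=2
  ###.. -> .   bit 28 = 0  t=3,i=9
  ##.## -> #   bit 27 = 1  t=3,i=6
  ##.#. -> .   bit 26 = 0  t=1,i=3
  ##..# -> #   bit 25 = 1  t=3,i=10
  ##... -> #   bit 24 = 1  t=0,i=8
  #.### -> #   bit 23 = 1  t=3,i=7
  #.##. -> .   bit 22 = 0  t=0,i=6
  #.#.# -> #   bit 21 = 1  t=2,i=7
  #.#.. -> #   bit 20 = 1  t=1,i=4
  #..## -> .   bit 19 = 0  t=2,i=3
  #..#. -> .   bit 18 = 0  t=2,i=0
  #...# -> .   bit 17 = 0  t=1,i=6
  #.... -> #   bit 16 = 1  t=0,i=9
  .#### -> #   bit 15 = 1  t=1,i=9
  .###. -> #   bit 14 = 1  t=3,i=8
  .##.# -> #   bit 13 = 1  t=2,i=5
  .##.. -> .   bit 12 = 0  t=0,i=7
  .#.## -> .   bit 11 = 0  t=0,i=5
  .#.#. -> #   bit 10 = 1  t=2,i=8
  .#..# -> .   bit 9 = 0  t=2,i=2
  .#... -> #   bit 8 = 1  t=1,i=5
  ..### -> .   bit 7 = 0  t=1,i=8
  ..##. -> #   bit 6 = 1  t=2,i=4
  ..#.# -> #   bit 5 = 1  t=0,i=4
  ..#.. -> #   bit 4 = 1  t=2,i=1
  ...## -> #   bit 3 = 1  t=1,i=7
  ...#. -> .   bit 2 = 0  t=0,i=3
  ....# -> #   bit 1 = 1  t=0,i=2
  ..... -> #   bit 0 = 1  t=0,i=0
  bits 01001011101100011110010101111011 = 1269949819

1269949819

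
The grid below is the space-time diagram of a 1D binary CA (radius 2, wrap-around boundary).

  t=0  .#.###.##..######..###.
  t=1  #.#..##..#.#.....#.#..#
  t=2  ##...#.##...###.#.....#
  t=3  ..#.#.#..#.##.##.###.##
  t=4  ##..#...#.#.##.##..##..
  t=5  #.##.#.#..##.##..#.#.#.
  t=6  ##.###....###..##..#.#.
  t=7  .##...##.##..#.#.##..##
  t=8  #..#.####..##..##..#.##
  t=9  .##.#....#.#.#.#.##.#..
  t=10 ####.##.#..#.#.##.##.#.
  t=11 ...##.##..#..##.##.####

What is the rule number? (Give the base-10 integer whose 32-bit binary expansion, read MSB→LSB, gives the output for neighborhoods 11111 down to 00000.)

790964685

  nb #####: next=.  (t=0,i=13, bit31=0)
  nb ####.: next=.  (t=0,i=15, bit30=0)
  nb ###.#: next=#  (t=0,i=5, bit29=1)
  nb ###..: next=.  (t=0,i=16, bit28=0)
  nb ##.##: next=#  (t=0,i=6, bit27=1)
  nb ##.#.: next=#  (t=1,i=1, bit26=1)
  nb ##..#: next=#  (t=0,i=9, bit25=1)
  nb ##...: next=#  (t=2,i=2, bit24=1)
  nb #.###: next=.  (t=0,i=3, bit23=0)
  nb #.##.: next=.  (t=0,i=7, bit22=0)
  nb #.#.#: next=#  (t=3,i=4, bit21=1)
  nb #.#..: next=.  (t=1,i=2, bit20=0)
  nb #..##: next=.  (t=0,i=10, bit19=0)
  nb #..#.: next=#  (t=0,i=0, bit18=1)
  nb #...#: next=.  (t=2,i=3, bit17=0)
  nb #....: next=#  (t=1,i=13, bit16=1)
  nb .####: next=.  (t=0,i=12, bit15=0)
  nb .###.: next=.  (t=0,i=4, bit14=0)
  nb .##.#: next=#  (t=1,i=0, bit13=1)
  nb .##..: next=.  (t=0,i=8, bit12=0)
  nb .#.##: next=#  (t=0,i=2, bit11=1)
  nb .#.#.: next=.  (t=1,i=10, bit10=0)
  nb .#..#: next=.  (t=1,i=3, bit9=0)
  nb .#...: next=#  (t=1,i=12, bit8=1)
  nb ..###: next=#  (t=0,i=11, bit7=1)
  nb ..##.: next=#  (t=1,i=5, bit6=1)
  nb ..#.#: next=.  (t=0,i=1, bit5=0)
  nb ..#..: next=.  (t=4,i=4, bit4=0)
  nb ...##: next=#  (t=2,i=11, bit3=1)
  nb ...#.: next=#  (t=1,i=16, bit2=1)
  nb ....#: next=.  (t=1,i=15, bit1=0)
  nb .....: next=#  (t=1,i=14, bit0=1)
  bits 00101111001001010010100111001101 = 790964685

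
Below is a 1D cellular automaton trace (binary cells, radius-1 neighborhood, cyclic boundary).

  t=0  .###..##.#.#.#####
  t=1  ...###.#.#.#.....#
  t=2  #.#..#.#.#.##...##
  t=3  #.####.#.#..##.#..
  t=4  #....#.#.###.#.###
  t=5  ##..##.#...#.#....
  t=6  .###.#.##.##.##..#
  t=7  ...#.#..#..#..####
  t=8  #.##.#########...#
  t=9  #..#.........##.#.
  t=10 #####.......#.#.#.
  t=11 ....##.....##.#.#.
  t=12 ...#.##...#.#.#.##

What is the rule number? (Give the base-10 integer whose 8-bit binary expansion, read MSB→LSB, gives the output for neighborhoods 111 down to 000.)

86

  nb ###: next=.  (t=0,i=2, bit7=0)
  nb ##.: next=#  (t=0,i=3, bit6=1)
  nb #.#: next=.  (t=0,i=0, bit5=0)
  nb #..: next=#  (t=0,i=4, bit4=1)
  nb .##: next=.  (t=0,i=1, bit3=0)
  nb .#.: next=#  (t=0,i=9, bit2=1)
  nb ..#: next=#  (t=0,i=5, bit1=1)
  nb ...: next=.  (t=1,i=1, bit0=0)
  bits 01010110 = 86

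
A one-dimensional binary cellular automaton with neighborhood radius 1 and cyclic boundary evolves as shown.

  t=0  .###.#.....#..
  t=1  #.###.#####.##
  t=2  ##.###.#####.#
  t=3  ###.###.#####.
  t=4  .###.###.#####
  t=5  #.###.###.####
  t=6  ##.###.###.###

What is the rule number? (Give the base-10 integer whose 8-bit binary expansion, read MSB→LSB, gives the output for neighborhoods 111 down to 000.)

243

  ###|#  b7=1 t=0,i=2
  ##.|#  b6=1 t=0,i=3
  #.#|#  b5=1 t=0,i=4
  #..|#  b4=1 t=0,i=6
  .##|.  b3=0 t=0,i=1
  .#.|.  b2=0 t=0,i=5
  ..#|#  b1=1 t=0,i=0
  ...|#  b0=1 t=0,i=7
  bits 11110011 = 243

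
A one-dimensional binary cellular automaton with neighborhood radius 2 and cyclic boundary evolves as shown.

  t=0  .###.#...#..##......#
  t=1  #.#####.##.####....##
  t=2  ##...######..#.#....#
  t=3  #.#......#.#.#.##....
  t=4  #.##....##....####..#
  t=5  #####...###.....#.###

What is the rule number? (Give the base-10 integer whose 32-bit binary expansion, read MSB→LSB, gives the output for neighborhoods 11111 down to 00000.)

  ##### -> .   bit 31 = 0  t=1,i=4
  ####. -> #   bit 30 = 1  t=1,i=5
  ###.# -> #   bit 29 = 1  t=0,i=3
  ###.. -> .   bit 28 = 0  t=1,i=14
  ##.## -> #   bit 27 = 1  t=1,i=1
  ##.#. -> #   bit 26 = 1  t=0,i=4
  ##..# -> #   bit 25 = 1  t=2,i=11
  ##... -> #   bit 24 = 1  t=0,i=14
  #.### -> .   bit 23 = 0  t=0,i=1
  #.##. -> #   bit 22 = 1  t=1,i=8
  #.#.# -> .   bit 21 = 0  t=3,i=11
  #.#.. -> #   bit 20 = 1  t=0,i=5
  #..## -> #   bit 19 = 1  t=0,i=11
  #..#. -> .   bit 18 = 0  t=2,i=12
  #...# -> .   bit 17 = 0  t=0,i=7
  #.... -> .   bit 16 = 0  t=0,i=15
  .#### -> .   bit 15 = 0  t=1,i=3
  .###. -> #   bit 14 = 1  t=0,i=2
  .##.# -> #   bit 13 = 1  t=1,i=9
  .##.. -> #   bit 12 = 1  t=0,i=13
  .#.## -> #   bit 11 = 1  t=0,i=0
  .#.#. -> .   bit 10 = 0  t=2,i=14
  .#..# -> .   bit 9 = 0  t=0,i=10
  .#... -> #   bit 8 = 1  t=0,i=6
  ..### -> .   bit 7 = 0  t=1,i=19
  ..##. -> #   bit 6 = 1  t=0,i=12
  ..#.# -> #   bit 5 = 1  t=0,i=20
  ..#.. -> #   bit 4 = 1  t=0,i=9
  ...## -> .   bit 3 = 0  t=1,i=18
  ...#. -> #   bit 2 = 1  t=0,i=8
  ....# -> .   bit 1 = 0  t=0,i=18
  ..... -> .   bit 0 = 0  t=0,i=16
  bits 01101111010110000111100101110100 = 1868069236

1868069236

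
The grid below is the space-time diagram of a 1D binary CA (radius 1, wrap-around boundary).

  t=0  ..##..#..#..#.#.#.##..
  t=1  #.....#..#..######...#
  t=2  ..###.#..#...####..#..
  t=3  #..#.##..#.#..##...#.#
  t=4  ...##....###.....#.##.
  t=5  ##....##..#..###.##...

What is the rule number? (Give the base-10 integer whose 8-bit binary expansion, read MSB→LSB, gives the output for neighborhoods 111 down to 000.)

165

  ### -> #   bit 7 = 1  t=1,i=13
  ##. -> .   bit 6 = 0  t=0,i=3
  #.# -> #   bit 5 = 1  t=0,i=13
  #.. -> .   bit 4 = 0  t=0,i=4
  .## -> .   bit 3 = 0  t=0,i=2
  .#. -> #   bit 2 = 1  t=0,i=6
  ..# -> .   bit 1 = 0  t=0,i=1
  ... -> #   bit 0 = 1  t=0,i=0
  bits 10100101 = 165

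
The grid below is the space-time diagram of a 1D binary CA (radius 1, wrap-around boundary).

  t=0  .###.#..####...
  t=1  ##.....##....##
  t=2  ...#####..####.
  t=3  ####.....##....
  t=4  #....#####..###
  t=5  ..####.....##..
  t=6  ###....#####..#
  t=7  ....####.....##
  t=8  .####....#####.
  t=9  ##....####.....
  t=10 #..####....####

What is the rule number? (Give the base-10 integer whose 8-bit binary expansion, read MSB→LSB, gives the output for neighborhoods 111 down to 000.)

  ###|.  b7=0 t=0,i=2
  ##.|.  b6=0 t=0,i=3
  #.#|.  b5=0 t=0,i=4
  #..|.  b4=0 t=0,i=6
  .##|#  b3=1 t=0,i=1
  .#.|.  b2=0 t=0,i=5
  ..#|#  b1=1 t=0,i=0
  ...|#  b0=1 t=0,i=13
  bits 00001011 = 11

11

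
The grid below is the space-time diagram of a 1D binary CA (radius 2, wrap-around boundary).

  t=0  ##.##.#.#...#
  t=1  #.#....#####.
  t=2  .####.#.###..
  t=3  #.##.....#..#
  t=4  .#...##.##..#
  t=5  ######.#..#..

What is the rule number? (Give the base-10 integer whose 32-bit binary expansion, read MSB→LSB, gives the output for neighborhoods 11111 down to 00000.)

3390293341

  [31] ##### => #  t=1,i=9
  [30] ####. => #  t=1,i=10
  [29] ###.# => .  t=0,i=1
  [28] ###.. => .  t=2,i=10
  [27] ##.## => #  t=0,i=2
  [26] ##.#. => .  t=0,i=5
  [25] ##..# => #  t=4,i=10
  [24] ##... => .  t=2,i=11
  [23] #.### => .  t=2,i=8
  [22] #.##. => .  t=0,i=3
  [21] #.#.# => .  t=0,i=6
  [20] #.#.. => #  t=0,i=8
  [19] #..## => .  t=3,i=11
  [18] #..#. => .  t=4,i=11
  [17] #...# => #  t=0,i=10
  [16] #.... => #  t=1,i=4
  [15] .#### => #  t=1,i=8
  [14] .###. => #  t=0,i=0
  [13] .##.# => .  t=0,i=4
  [12] .##.. => .  t=3,i=3
  [11] .#.## => .  t=2,i=7
  [10] .#.#. => #  t=0,i=7
  [9] .#..# => .  t=3,i=10
  [8] .#... => #  t=0,i=9
  [7] ..### => .  t=0,i=12
  [6] ..##. => #  t=3,i=12
  [5] ..#.# => .  t=4,i=12
  [4] ..#.. => #  t=3,i=9
  [3] ...## => #  t=0,i=11
  [2] ...#. => #  t=3,i=8
  [1] ....# => .  t=1,i=5
  [0] ..... => #  t=3,i=6
  bits 11001010000100111100010101011101 = 3390293341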